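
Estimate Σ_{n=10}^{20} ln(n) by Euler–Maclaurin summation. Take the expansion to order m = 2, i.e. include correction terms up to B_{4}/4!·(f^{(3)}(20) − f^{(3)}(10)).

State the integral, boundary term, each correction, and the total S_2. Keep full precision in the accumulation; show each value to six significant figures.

S_2 ≈ 29.5338

∫_10^20 ln(x) dx evaluates to 26.8888.
Boundary: ½(f(10) + f(20)) = ½(2.30259 + 2.99573) = 2.64916.
Integral + boundary = 29.5380.
k=1: B_{2}/(2)! × [f^{(1)}(20) − f^{(1)}(10)] = 1/12 × (0.0500000 − 0.100000) = -0.00416667.
After k=1: 29.5338.
k=2: B_{4}/(4)! × [f^{(3)}(20) − f^{(3)}(10)] = −1/720 × (0.000250000 − 0.00200000) = 2.43056e-06.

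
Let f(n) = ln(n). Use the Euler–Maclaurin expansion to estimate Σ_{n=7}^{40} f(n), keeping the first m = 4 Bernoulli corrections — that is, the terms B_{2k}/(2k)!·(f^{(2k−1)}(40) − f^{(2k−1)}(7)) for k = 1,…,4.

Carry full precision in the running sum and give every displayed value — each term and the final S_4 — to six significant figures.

∫_7^40 ln(x) dx evaluates to 100.934.
Endpoint term: (f(7) + f(40))/2 = (1.94591 + 3.68888)/2 = 2.81739.
Integral + boundary = 103.751.
k=1: B_{2}/(2)! × [f^{(1)}(40) − f^{(1)}(7)] = 1/12 × (0.0250000 − 0.142857) = -0.00982143.
Partial sum through k=1: 103.741.
k=2: B_{4}/(4)! × [f^{(3)}(40) − f^{(3)}(7)] = −1/720 × (3.12500e-05 − 0.00583090) = 8.05507e-06.
Partial sum through k=2: 103.741.
k=3: B_{6}/(6)! × [f^{(5)}(40) − f^{(5)}(7)] = 1/30240 × (2.34375e-07 − 0.00142798) = -4.72137e-08.
Partial sum through k=3: 103.741.
k=4: B_{8}/(8)! × [f^{(7)}(40) − f^{(7)}(7)] = −1/1209600 × (4.39453e-09 − 0.000874271) = 7.22774e-10.

S_4 ≈ 103.741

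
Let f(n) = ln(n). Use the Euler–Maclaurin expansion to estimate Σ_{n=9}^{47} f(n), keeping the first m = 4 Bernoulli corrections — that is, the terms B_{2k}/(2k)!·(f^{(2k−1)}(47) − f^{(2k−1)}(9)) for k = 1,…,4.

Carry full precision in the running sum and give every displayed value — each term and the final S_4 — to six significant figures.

Integral: ∫_9^47 ln(x) dx = 123.182.
½[f(9) + f(47)] = ½[2.19722 + 3.85015] = 3.02369.
Running total after boundary: 126.206.
Correction k=1: B_{2}/2! · (f^{(1)}(47) − f^{(1)}(9)) = 1/12 · (0.0212766 − 0.111111) = -0.00748621.
After k=1: 126.198.
Correction k=2: B_{4}/4! · (f^{(3)}(47) − f^{(3)}(9)) = −1/720 · (1.92636e-05 − 0.00274348) = 3.78364e-06.
After k=2: 126.198.
Correction k=3: B_{6}/6! · (f^{(5)}(47) − f^{(5)}(9)) = 1/30240 · (1.04646e-07 − 0.000406442) = -1.34371e-08.
After k=3: 126.198.
Correction k=4: B_{8}/8! · (f^{(7)}(47) − f^{(7)}(9)) = −1/1209600 · (1.42117e-09 − 0.000150534) = 1.24448e-10.

S_4 ≈ 126.198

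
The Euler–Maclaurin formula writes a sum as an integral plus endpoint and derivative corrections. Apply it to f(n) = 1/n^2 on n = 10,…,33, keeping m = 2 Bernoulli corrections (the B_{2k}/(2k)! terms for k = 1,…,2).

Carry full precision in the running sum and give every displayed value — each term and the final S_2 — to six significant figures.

S_2 ≈ 0.0753178

The integral term ∫_10^33 1/x^2 dx = 0.0696970.
Endpoint term: (f(10) + f(33))/2 = (0.0100000 + 0.000918274)/2 = 0.00545914.
So far: 0.0751561.
Order-1 term: 1/12 · (-5.56529e-05 − (-0.00200000)) = 0.000162029.
Partial sum through k=1: 0.0753181.
Order-2 term: −1/720 · (-6.13256e-07 − (-0.000240000)) = -3.32482e-07.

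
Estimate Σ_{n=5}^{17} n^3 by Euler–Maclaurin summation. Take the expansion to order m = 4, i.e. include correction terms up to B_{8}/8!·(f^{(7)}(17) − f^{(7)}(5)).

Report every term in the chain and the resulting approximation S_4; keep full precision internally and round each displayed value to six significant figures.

∫_5^17 x^3 dx evaluates to 20724.0.
Endpoint term: (f(5) + f(17))/2 = (125.000 + 4913.00)/2 = 2519.00.
So far: 23243.0.
Correction k=1: B_{2}/2! · (f^{(1)}(17) − f^{(1)}(5)) = 1/12 · (867.000 − 75.0000) = 66.0000.
Running total after k=1: 23309.0.
Correction k=2: B_{4}/4! · (f^{(3)}(17) − f^{(3)}(5)) = −1/720 · (6.00000 − 6.00000) = 0.00000.
Running total after k=2: 23309.0.
Correction k=3: B_{6}/6! · (f^{(5)}(17) − f^{(5)}(5)) = 1/30240 · (0.00000 − 0.00000) = 0.00000.
Running total after k=3: 23309.0.
Correction k=4: B_{8}/8! · (f^{(7)}(17) − f^{(7)}(5)) = −1/1209600 · (0.00000 − 0.00000) = 0.00000.

S_4 ≈ 23309.0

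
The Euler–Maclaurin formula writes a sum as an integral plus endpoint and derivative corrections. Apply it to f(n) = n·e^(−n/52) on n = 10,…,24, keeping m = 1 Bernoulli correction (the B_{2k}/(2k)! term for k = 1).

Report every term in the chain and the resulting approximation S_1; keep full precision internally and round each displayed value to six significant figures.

∫_10^24 x·e^(−x/52) dx evaluates to 168.973.
Endpoint term: (f(10) + f(24))/2 = (8.25053 + 15.1275)/2 = 11.6890.
Running total after boundary: 180.662.
k=1: B_{2}/(2)! × [f^{(1)}(24) − f^{(1)}(10)] = 1/12 × (0.339399 − 0.666389) = -0.0272491.

S_1 ≈ 180.635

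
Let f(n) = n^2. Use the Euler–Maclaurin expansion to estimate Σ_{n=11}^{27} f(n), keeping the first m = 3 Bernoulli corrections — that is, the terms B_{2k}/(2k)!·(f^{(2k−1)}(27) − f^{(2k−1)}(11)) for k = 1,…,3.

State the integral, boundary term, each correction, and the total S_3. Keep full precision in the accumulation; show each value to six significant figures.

S_3 ≈ 6545.00

The integral term ∫_11^27 x^2 dx = 6117.33.
Endpoint term: (f(11) + f(27))/2 = (121.000 + 729.000)/2 = 425.000.
So far: 6542.33.
Order-1 term: 1/12 · (54.0000 − 22.0000) = 2.66667.
After k=1: 6545.00.
Order-2 term: −1/720 · (0.00000 − 0.00000) = 0.00000.
After k=2: 6545.00.
Order-3 term: 1/30240 · (0.00000 − 0.00000) = 0.00000.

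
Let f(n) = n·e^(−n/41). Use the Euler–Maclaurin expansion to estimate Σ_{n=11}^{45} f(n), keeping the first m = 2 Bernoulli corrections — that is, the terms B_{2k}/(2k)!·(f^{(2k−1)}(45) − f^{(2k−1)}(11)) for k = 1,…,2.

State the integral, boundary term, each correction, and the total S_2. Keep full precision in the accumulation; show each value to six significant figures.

S_2 ≈ 465.401

The integral term ∫_11^45 x·e^(−x/41) dx = 453.737.
Boundary: ½(f(11) + f(45)) = ½(8.41152 + 15.0158) = 11.7137.
So far: 465.450.
k=1: B_{2}/(2)! × [f^{(1)}(45) − f^{(1)}(11)] = 1/12 × (-0.0325545 − 0.559525) = -0.0493399.
After k=1: 465.401.
k=2: B_{4}/(4)! × [f^{(3)}(45) − f^{(3)}(11)] = −1/720 × (0.000377640 − 0.00124265) = 1.20140e-06.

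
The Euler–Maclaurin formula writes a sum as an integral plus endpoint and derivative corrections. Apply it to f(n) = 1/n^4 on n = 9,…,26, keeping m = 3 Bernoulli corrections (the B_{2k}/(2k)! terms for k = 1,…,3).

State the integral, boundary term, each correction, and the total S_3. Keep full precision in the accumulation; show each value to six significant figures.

S_3 ≈ 0.000521167

Integral: ∫_9^26 1/x^4 dx = 0.000438282.
Endpoint term: (f(9) + f(26))/2 = (0.000152416 + 2.18830e-06)/2 = 7.73020e-05.
Running total after boundary: 0.000515584.
k=1: B_{2}/(2)! × [f^{(1)}(26) − f^{(1)}(9)] = 1/12 × (-3.36661e-07 − (-6.77404e-05)) = 5.61697e-06.
After k=1: 0.000521201.
k=2: B_{4}/(4)! × [f^{(3)}(26) − f^{(3)}(9)] = −1/720 × (-1.49406e-08 − (-2.50890e-05)) = -3.48251e-08.
After k=2: 0.000521166.
k=3: B_{6}/(6)! × [f^{(5)}(26) − f^{(5)}(9)] = 1/30240 × (-1.23768e-09 − (-1.73455e-05)) = 5.73553e-10.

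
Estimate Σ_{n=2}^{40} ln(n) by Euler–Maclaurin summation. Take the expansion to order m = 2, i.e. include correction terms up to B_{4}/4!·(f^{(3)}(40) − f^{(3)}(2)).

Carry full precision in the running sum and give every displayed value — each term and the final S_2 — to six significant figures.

The integral term ∫_2^40 ln(x) dx = 108.169.
Boundary: ½(f(2) + f(40)) = ½(0.693147 + 3.68888) = 2.19101.
So far: 110.360.
Order-1 term: 1/12 · (0.0250000 − 0.500000) = -0.0395833.
Running total after k=1: 110.320.
Order-2 term: −1/720 · (3.12500e-05 − 0.250000) = 0.000347179.

S_2 ≈ 110.321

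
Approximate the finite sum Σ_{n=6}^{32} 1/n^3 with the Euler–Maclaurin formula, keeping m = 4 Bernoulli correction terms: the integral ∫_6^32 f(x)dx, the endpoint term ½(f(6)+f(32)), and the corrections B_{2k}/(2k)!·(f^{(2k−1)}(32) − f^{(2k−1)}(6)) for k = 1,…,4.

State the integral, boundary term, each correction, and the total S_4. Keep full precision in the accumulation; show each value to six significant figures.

S_4 ≈ 0.0159216

∫_6^32 1/x^3 dx evaluates to 0.0134006.
½[f(6) + f(32)] = ½[0.00462963 + 3.05176e-05] = 0.00233007.
Integral + boundary = 0.0157307.
Order-1 term: 1/12 · (-2.86102e-06 − (-0.00231481)) = 0.000192663.
Partial sum through k=1: 0.0159233.
Order-2 term: −1/720 · (-5.58794e-08 − (-0.00128601)) = -1.78604e-06.
Partial sum through k=2: 0.0159216.
Order-3 term: 1/30240 · (-2.29193e-09 − (-0.00150034)) = 4.96144e-08.
Partial sum through k=3: 0.0159216.
Order-4 term: −1/1209600 · (-1.61151e-10 − (-0.00300069)) = -2.48073e-09.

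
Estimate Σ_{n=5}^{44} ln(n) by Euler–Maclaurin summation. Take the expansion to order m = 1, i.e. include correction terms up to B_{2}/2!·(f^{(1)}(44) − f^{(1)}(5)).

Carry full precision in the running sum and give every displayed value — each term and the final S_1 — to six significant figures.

The integral term ∫_5^44 ln(x) dx = 119.457.
Endpoint term: (f(5) + f(44))/2 = (1.60944 + 3.78419)/2 = 2.69681.
So far: 122.154.
Order-1 term: 1/12 · (0.0227273 − 0.200000) = -0.0147727.

S_1 ≈ 122.139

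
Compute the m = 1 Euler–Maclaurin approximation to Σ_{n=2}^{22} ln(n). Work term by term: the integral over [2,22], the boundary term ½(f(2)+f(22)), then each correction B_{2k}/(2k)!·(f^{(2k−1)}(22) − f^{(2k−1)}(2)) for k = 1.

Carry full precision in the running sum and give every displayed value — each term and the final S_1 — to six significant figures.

S_1 ≈ 48.4709

Integral: ∫_2^22 ln(x) dx = 46.6166.
Boundary: ½(f(2) + f(22)) = ½(0.693147 + 3.09104) = 1.89209.
Integral + boundary = 48.5087.
Order-1 term: 1/12 · (0.0454545 − 0.500000) = -0.0378788.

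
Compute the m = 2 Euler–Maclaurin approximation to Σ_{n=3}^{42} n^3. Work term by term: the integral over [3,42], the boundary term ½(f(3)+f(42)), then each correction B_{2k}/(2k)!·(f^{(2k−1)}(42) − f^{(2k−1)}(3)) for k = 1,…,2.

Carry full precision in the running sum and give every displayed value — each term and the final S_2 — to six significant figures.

S_2 ≈ 815400

Integral: ∫_3^42 x^3 dx = 777904.
½[f(3) + f(42)] = ½[27.0000 + 74088.0] = 37057.5.
So far: 814961.
k=1: B_{2}/(2)! × [f^{(1)}(42) − f^{(1)}(3)] = 1/12 × (5292.00 − 27.0000) = 438.750.
After k=1: 815400.
k=2: B_{4}/(4)! × [f^{(3)}(42) − f^{(3)}(3)] = −1/720 × (6.00000 − 6.00000) = 0.00000.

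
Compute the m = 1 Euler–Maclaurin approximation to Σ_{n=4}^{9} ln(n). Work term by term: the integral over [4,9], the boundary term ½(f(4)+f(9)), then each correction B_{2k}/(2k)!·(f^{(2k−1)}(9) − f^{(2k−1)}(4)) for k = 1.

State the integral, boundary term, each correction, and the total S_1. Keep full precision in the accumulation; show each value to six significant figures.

The integral term ∫_4^9 ln(x) dx = 9.22984.
Endpoint term: (f(4) + f(9))/2 = (1.38629 + 2.19722)/2 = 1.79176.
So far: 11.0216.
Order-1 term: 1/12 · (0.111111 − 0.250000) = -0.0115741.

S_1 ≈ 11.0100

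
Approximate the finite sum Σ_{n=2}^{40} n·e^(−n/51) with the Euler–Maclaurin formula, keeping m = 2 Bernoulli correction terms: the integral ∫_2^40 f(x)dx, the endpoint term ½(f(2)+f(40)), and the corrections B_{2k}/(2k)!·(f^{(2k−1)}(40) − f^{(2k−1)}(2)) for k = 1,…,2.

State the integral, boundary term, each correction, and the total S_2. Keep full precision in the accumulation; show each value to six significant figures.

S_2 ≈ 490.768

The integral term ∫_2^40 x·e^(−x/51) dx = 480.747.
Endpoint term: (f(2) + f(40))/2 = (1.92309 + 18.2573)/2 = 10.0902.
Running total after boundary: 490.837.
k=1: B_{2}/(2)! × [f^{(1)}(40) − f^{(1)}(2)] = 1/12 × (0.0984463 − 0.923836) = -0.0687825.
Running total after k=1: 490.768.
k=2: B_{4}/(4)! × [f^{(3)}(40) − f^{(3)}(2)] = −1/720 × (0.000388817 − 0.00109455) = 9.80184e-07.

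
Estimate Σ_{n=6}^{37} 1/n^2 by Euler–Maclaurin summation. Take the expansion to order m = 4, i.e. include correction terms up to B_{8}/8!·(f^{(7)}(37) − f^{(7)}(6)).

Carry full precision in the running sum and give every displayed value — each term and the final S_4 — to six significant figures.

S_4 ≈ 0.154658

The integral term ∫_6^37 1/x^2 dx = 0.139640.
½[f(6) + f(37)] = ½[0.0277778 + 0.000730460] = 0.0142541.
Integral + boundary = 0.153894.
k=1: B_{2}/(2)! × [f^{(1)}(37) − f^{(1)}(6)] = 1/12 × (-3.94843e-05 − (-0.00925926)) = 0.000768315.
Partial sum through k=1: 0.154662.
k=2: B_{4}/(4)! × [f^{(3)}(37) − f^{(3)}(6)] = −1/720 × (-3.46101e-07 − (-0.00308642)) = -4.28621e-06.
Partial sum through k=2: 0.154658.
k=3: B_{6}/(6)! × [f^{(5)}(37) − f^{(5)}(6)] = 1/30240 × (-7.58439e-09 − (-0.00257202)) = 8.50532e-08.
Partial sum through k=3: 0.154658.
k=4: B_{8}/(8)! × [f^{(7)}(37) − f^{(7)}(6)] = −1/1209600 × (-3.10245e-10 − (-0.00400091)) = -3.30763e-09.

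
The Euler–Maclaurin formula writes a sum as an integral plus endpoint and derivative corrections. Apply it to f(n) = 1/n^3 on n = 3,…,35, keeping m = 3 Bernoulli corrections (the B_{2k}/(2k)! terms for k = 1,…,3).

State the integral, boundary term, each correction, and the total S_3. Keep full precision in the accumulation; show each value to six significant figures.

S_3 ≈ 0.0766622

∫_3^35 1/x^3 dx evaluates to 0.0551474.
Boundary: ½(f(3) + f(35)) = ½(0.0370370 + 2.33236e-05) = 0.0185302.
So far: 0.0736776.
Correction k=1: B_{2}/2! · (f^{(1)}(35) − f^{(1)}(3)) = 1/12 · (-1.99917e-06 − (-0.0370370)) = 0.00308625.
Partial sum through k=1: 0.0767638.
Correction k=2: B_{4}/4! · (f^{(3)}(35) − f^{(3)}(3)) = −1/720 · (-3.26395e-08 − (-0.0823045)) = -0.000114312.
Partial sum through k=2: 0.0766495.
Correction k=3: B_{6}/6! · (f^{(5)}(35) − f^{(5)}(3)) = 1/30240 · (-1.11907e-09 − (-0.384088)) = 1.27013e-05.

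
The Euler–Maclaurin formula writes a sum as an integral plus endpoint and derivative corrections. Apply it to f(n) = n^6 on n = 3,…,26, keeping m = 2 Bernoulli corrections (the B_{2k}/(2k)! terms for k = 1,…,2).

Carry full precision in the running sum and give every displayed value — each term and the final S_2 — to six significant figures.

S_2 ≈ 1.30780e+09

The integral term ∫_3^26 x^6 dx = 1.14740e+09.
½[f(3) + f(26)] = ½[729.000 + 3.08916e+08] = 1.54458e+08.
So far: 1.30186e+09.
Correction k=1: B_{2}/2! · (f^{(1)}(26) − f^{(1)}(3)) = 1/12 · (7.12883e+07 − 1458.00) = 5.94057e+06.
After k=1: 1.30780e+09.
Correction k=2: B_{4}/4! · (f^{(3)}(26) − f^{(3)}(3)) = −1/720 · (2.10912e+06 − 3240.00) = -2924.83.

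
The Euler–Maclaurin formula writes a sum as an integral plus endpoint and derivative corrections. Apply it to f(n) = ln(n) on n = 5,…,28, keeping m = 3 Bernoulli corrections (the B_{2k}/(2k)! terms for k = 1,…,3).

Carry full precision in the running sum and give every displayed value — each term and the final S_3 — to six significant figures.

Integral: ∫_5^28 ln(x) dx = 62.2545.
Boundary: ½(f(5) + f(28)) = ½(1.60944 + 3.33220) = 2.47082.
Integral + boundary = 64.7254.
Correction k=1: B_{2}/2! · (f^{(1)}(28) − f^{(1)}(5)) = 1/12 · (0.0357143 − 0.200000) = -0.0136905.
After k=1: 64.7117.
Correction k=2: B_{4}/4! · (f^{(3)}(28) − f^{(3)}(5)) = −1/720 · (9.11079e-05 − 0.0160000) = 2.20957e-05.
After k=2: 64.7117.
Correction k=3: B_{6}/6! · (f^{(5)}(28) − f^{(5)}(5)) = 1/30240 · (1.39451e-06 − 0.00768000) = -2.53922e-07.

S_3 ≈ 64.7117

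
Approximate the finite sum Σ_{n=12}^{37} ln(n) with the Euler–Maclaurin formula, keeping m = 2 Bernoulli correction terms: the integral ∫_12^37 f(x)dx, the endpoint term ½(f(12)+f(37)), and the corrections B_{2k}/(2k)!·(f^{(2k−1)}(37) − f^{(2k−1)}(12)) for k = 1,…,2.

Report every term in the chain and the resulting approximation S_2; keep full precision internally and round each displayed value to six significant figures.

S_2 ≈ 81.8283

∫_12^37 ln(x) dx evaluates to 78.7851.
½[f(12) + f(37)] = ½[2.48491 + 3.61092] = 3.04791.
Running total after boundary: 81.8330.
k=1: B_{2}/(2)! × [f^{(1)}(37) − f^{(1)}(12)] = 1/12 × (0.0270270 − 0.0833333) = -0.00469219.
After k=1: 81.8283.
k=2: B_{4}/(4)! × [f^{(3)}(37) − f^{(3)}(12)] = −1/720 × (3.94843e-05 − 0.00115741) = 1.55267e-06.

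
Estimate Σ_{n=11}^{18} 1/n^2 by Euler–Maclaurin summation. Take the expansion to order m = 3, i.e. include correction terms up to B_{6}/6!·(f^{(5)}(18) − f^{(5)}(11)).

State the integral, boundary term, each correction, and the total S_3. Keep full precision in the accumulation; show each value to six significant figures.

S_3 ≈ 0.0411254

Integral: ∫_11^18 1/x^2 dx = 0.0353535.
Boundary: ½(f(11) + f(18)) = ½(0.00826446 + 0.00308642) = 0.00567544.
So far: 0.0410290.
Correction k=1: B_{2}/2! · (f^{(1)}(18) − f^{(1)}(11)) = 1/12 · (-0.000342936 − (-0.00150263)) = 9.66412e-05.
After k=1: 0.0411256.
Correction k=2: B_{4}/4! · (f^{(3)}(18) − f^{(3)}(11)) = −1/720 · (-1.27013e-05 − (-0.000149021)) = -1.89333e-07.
After k=2: 0.0411254.
Correction k=3: B_{6}/6! · (f^{(5)}(18) − f^{(5)}(11)) = 1/30240 · (-1.17605e-06 − (-3.69474e-05)) = 1.18291e-09.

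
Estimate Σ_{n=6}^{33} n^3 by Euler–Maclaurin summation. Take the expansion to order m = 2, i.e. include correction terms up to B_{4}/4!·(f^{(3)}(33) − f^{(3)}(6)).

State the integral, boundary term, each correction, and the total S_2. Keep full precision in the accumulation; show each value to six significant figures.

Integral: ∫_6^33 x^3 dx = 296156.
½[f(6) + f(33)] = ½[216.000 + 35937.0] = 18076.5.
Integral + boundary = 314233.
Order-1 term: 1/12 · (3267.00 − 108.000) = 263.250.
After k=1: 314496.
Order-2 term: −1/720 · (6.00000 − 6.00000) = 0.00000.

S_2 ≈ 314496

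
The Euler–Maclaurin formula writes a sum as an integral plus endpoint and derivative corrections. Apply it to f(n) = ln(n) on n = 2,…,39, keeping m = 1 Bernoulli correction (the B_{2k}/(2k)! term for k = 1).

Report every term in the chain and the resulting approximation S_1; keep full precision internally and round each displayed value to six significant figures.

S_1 ≈ 106.631

∫_2^39 ln(x) dx evaluates to 104.493.
½[f(2) + f(39)] = ½[0.693147 + 3.66356] = 2.17835.
Running total after boundary: 106.671.
Order-1 term: 1/12 · (0.0256410 − 0.500000) = -0.0395299.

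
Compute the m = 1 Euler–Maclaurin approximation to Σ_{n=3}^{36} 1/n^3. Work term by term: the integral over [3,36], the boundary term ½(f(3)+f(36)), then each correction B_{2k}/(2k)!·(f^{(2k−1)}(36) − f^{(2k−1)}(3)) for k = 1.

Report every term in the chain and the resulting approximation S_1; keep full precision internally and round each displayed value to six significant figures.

S_1 ≈ 0.0767853

∫_3^36 1/x^3 dx evaluates to 0.0551698.
½[f(3) + f(36)] = ½[0.0370370 + 2.14335e-05] = 0.0185292.
Running total after boundary: 0.0736990.
Order-1 term: 1/12 · (-1.78612e-06 − (-0.0370370)) = 0.00308627.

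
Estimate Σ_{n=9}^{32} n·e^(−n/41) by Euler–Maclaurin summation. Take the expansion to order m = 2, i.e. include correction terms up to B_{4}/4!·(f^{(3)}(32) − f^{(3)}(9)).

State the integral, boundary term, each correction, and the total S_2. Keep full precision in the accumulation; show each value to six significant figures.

The integral term ∫_9^32 x·e^(−x/41) dx = 274.626.
Endpoint term: (f(9) + f(32))/2 = (7.22619 + 14.6618)/2 = 10.9440.
So far: 285.570.
Order-1 term: 1/12 · (0.100577 − 0.626662) = -0.0438404.
Running total after k=1: 285.526.
Order-2 term: −1/720 · (0.000604962 − 0.00132807) = 1.00431e-06.

S_2 ≈ 285.526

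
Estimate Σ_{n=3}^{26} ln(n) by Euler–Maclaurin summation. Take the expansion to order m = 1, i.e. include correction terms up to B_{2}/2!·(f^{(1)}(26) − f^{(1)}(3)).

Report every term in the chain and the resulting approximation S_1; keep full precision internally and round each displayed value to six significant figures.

S_1 ≈ 60.5685

Integral: ∫_3^26 ln(x) dx = 58.4147.
½[f(3) + f(26)] = ½[1.09861 + 3.25810] = 2.17835.
Running total after boundary: 60.5930.
Correction k=1: B_{2}/2! · (f^{(1)}(26) − f^{(1)}(3)) = 1/12 · (0.0384615 − 0.333333) = -0.0245726.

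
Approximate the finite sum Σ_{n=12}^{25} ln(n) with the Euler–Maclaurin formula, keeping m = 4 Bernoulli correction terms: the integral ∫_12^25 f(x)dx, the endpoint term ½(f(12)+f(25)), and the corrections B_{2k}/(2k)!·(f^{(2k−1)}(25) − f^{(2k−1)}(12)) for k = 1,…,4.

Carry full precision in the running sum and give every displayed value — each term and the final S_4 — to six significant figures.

S_4 ≈ 40.5013

∫_12^25 ln(x) dx evaluates to 37.6530.
Endpoint term: (f(12) + f(25))/2 = (2.48491 + 3.21888)/2 = 2.85189.
So far: 40.5049.
Order-1 term: 1/12 · (0.0400000 − 0.0833333) = -0.00361111.
Running total after k=1: 40.5013.
Order-2 term: −1/720 · (0.000128000 − 0.00115741) = 1.42973e-06.
Running total after k=2: 40.5013.
Order-3 term: 1/30240 · (2.45760e-06 − 9.64506e-05) = -3.10823e-09.
Running total after k=3: 40.5013.
Order-4 term: −1/1209600 · (1.17965e-07 − 2.00939e-05) = 1.65145e-11.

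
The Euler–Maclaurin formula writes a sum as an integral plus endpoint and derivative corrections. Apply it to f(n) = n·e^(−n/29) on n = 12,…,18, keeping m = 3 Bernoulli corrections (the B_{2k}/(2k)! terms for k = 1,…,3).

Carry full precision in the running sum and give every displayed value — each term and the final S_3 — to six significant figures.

The integral term ∫_12^18 x·e^(−x/29) dx = 53.3800.
Boundary: ½(f(12) + f(18)) = ½(7.93365 + 9.67632) = 8.80499.
So far: 62.1850.
Correction k=1: B_{2}/2! · (f^{(1)}(18) − f^{(1)}(12)) = 1/12 · (0.203907 − 0.387563) = -0.0153047.
Partial sum through k=1: 62.1697.
Correction k=2: B_{4}/4! · (f^{(3)}(18) − f^{(3)}(12)) = −1/720 · (0.00152087 − 0.00203310) = 7.11429e-07.
Partial sum through k=2: 62.1697.
Correction k=3: B_{6}/6! · (f^{(5)}(18) − f^{(5)}(12)) = 1/30240 · (3.32852e-06 − 4.28700e-06) = -3.16957e-11.

S_3 ≈ 62.1697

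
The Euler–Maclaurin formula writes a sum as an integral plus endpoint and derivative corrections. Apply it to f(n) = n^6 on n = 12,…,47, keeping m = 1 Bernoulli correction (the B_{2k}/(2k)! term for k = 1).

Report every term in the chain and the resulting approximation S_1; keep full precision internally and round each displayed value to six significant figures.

The integral term ∫_12^47 x^6 dx = 7.23696e+10.
Boundary: ½(f(12) + f(47)) = ½(2.98598e+06 + 1.07792e+10) = 5.39110e+09.
Integral + boundary = 7.77607e+10.
Order-1 term: 1/12 · (1.37607e+09 − 1.49299e+06) = 1.14548e+08.

S_1 ≈ 7.78753e+10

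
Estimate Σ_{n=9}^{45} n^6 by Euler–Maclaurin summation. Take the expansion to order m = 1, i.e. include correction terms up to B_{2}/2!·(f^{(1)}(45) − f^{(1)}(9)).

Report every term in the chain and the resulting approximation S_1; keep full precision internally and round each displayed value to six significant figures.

S_1 ≈ 5.76251e+10

The integral term ∫_9^45 x^6 dx = 5.33807e+10.
Endpoint term: (f(9) + f(45))/2 = (531441 + 8.30377e+09)/2 = 4.15215e+09.
Running total after boundary: 5.75328e+10.
Order-1 term: 1/12 · (1.10717e+09 − 354294) = 9.22345e+07.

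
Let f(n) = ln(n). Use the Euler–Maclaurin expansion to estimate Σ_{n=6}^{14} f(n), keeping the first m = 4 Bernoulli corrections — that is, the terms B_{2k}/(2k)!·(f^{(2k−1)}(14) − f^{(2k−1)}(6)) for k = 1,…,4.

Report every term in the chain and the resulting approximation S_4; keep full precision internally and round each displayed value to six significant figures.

Integral: ∫_6^14 ln(x) dx = 18.1962.
Endpoint term: (f(6) + f(14))/2 = (1.79176 + 2.63906)/2 = 2.21541.
Running total after boundary: 20.4117.
Correction k=1: B_{2}/2! · (f^{(1)}(14) − f^{(1)}(6)) = 1/12 · (0.0714286 − 0.166667) = -0.00793651.
Partial sum through k=1: 20.4037.
Correction k=2: B_{4}/4! · (f^{(3)}(14) − f^{(3)}(6)) = −1/720 · (0.000728863 − 0.00925926) = 1.18478e-05.
Partial sum through k=2: 20.4037.
Correction k=3: B_{6}/6! · (f^{(5)}(14) − f^{(5)}(6)) = 1/30240 · (4.46243e-05 − 0.00308642) = -1.00588e-07.
Partial sum through k=3: 20.4037.
Correction k=4: B_{8}/8! · (f^{(7)}(14) − f^{(7)}(6)) = −1/1209600 · (6.83024e-06 − 0.00257202) = 2.12069e-09.

S_4 ≈ 20.4037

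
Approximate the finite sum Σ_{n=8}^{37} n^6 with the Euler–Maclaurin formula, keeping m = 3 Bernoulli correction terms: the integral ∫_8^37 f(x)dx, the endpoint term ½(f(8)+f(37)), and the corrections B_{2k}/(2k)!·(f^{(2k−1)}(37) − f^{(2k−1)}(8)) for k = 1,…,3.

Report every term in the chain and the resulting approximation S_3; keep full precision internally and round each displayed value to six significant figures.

S_3 ≈ 1.48790e+10

The integral term ∫_8^37 x^6 dx = 1.35614e+10.
Boundary: ½(f(8) + f(37)) = ½(262144 + 2.56573e+09) = 1.28299e+09.
Integral + boundary = 1.48444e+10.
k=1: B_{2}/(2)! × [f^{(1)}(37) − f^{(1)}(8)] = 1/12 × (4.16064e+08 − 196608) = 3.46556e+07.
Partial sum through k=1: 1.48790e+10.
k=2: B_{4}/(4)! × [f^{(3)}(37) − f^{(3)}(8)] = −1/720 × (6.07836e+06 − 61440.0) = -8356.83.
Partial sum through k=2: 1.48790e+10.
k=3: B_{6}/(6)! × [f^{(5)}(37) − f^{(5)}(8)] = 1/30240 × (26640.0 − 5760.00) = 0.690476.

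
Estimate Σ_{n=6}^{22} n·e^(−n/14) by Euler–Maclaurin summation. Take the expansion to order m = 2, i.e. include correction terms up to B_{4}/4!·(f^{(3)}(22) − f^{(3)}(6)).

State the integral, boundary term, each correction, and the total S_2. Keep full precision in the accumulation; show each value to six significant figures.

The integral term ∫_6^22 x·e^(−x/14) dx = 77.6978.
Endpoint term: (f(6) + f(22))/2 = (3.90863 + 4.57046)/2 = 4.23955.
So far: 81.9374.
Order-1 term: 1/12 · (-0.118713 − 0.372251) = -0.0409137.
After k=1: 81.8965.
Order-2 term: −1/720 · (0.00151420 − 0.00854658) = 9.76719e-06.

S_2 ≈ 81.8965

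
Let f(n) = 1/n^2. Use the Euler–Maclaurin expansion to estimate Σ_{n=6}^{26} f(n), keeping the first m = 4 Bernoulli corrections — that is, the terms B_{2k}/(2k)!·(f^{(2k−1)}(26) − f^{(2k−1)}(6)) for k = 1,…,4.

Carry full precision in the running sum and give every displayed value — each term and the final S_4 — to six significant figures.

S_4 ≈ 0.143592

The integral term ∫_6^26 1/x^2 dx = 0.128205.
Boundary: ½(f(6) + f(26)) = ½(0.0277778 + 0.00147929) = 0.0146285.
So far: 0.142834.
Correction k=1: B_{2}/2! · (f^{(1)}(26) − f^{(1)}(6)) = 1/12 · (-0.000113792 − (-0.00925926)) = 0.000762122.
Partial sum through k=1: 0.143596.
Correction k=2: B_{4}/4! · (f^{(3)}(26) − f^{(3)}(6)) = −1/720 · (-2.01997e-06 − (-0.00308642)) = -4.28389e-06.
Partial sum through k=2: 0.143592.
Correction k=3: B_{6}/6! · (f^{(5)}(26) − f^{(5)}(6)) = 1/30240 · (-8.96436e-08 − (-0.00257202)) = 8.50505e-08.
Partial sum through k=3: 0.143592.
Correction k=4: B_{8}/8! · (f^{(7)}(26) − f^{(7)}(6)) = −1/1209600 · (-7.42609e-09 − (-0.00400091)) = -3.30763e-09.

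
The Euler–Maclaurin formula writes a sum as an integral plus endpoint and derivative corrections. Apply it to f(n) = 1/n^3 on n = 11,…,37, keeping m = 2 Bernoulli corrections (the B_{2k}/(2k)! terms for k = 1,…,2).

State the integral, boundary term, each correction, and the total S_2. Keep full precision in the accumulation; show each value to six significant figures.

S_2 ≈ 0.00416942

Integral: ∫_11^37 1/x^3 dx = 0.00376700.
Endpoint term: (f(11) + f(37))/2 = (0.000751315 + 1.97422e-05)/2 = 0.000385528.
So far: 0.00415253.
k=1: B_{2}/(2)! × [f^{(1)}(37) − f^{(1)}(11)] = 1/12 × (-1.60072e-06 − (-0.000204904)) = 1.69419e-05.
Partial sum through k=1: 0.00416947.
k=2: B_{4}/(4)! × [f^{(3)}(37) − f^{(3)}(11)] = −1/720 × (-2.33852e-08 − (-3.38684e-05)) = -4.70070e-08.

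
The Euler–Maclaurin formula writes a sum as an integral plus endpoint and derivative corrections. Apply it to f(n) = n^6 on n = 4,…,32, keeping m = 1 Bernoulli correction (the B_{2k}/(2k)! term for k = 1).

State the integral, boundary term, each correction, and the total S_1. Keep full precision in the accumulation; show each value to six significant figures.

∫_4^32 x^6 dx evaluates to 4.90853e+09.
½[f(4) + f(32)] = ½[4096.00 + 1.07374e+09] = 5.36873e+08.
So far: 5.44540e+09.
k=1: B_{2}/(2)! × [f^{(1)}(32) − f^{(1)}(4)] = 1/12 × (2.01327e+08 − 6144.00) = 1.67767e+07.

S_1 ≈ 5.46218e+09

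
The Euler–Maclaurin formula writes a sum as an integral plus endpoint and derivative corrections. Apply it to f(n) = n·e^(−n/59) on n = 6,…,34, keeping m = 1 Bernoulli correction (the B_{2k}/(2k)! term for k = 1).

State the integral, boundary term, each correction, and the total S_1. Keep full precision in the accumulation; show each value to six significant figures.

S_1 ≈ 392.752

Integral: ∫_6^34 x·e^(−x/59) dx = 380.536.
Boundary: ½(f(6) + f(34)) = ½(5.41983 + 19.1077) = 12.2637.
Running total after boundary: 392.800.
Order-1 term: 1/12 · (0.238131 − 0.811444) = -0.0477760.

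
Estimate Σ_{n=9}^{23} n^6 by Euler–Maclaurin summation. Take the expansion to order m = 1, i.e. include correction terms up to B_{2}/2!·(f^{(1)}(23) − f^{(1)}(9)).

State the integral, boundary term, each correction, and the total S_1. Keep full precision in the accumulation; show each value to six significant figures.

S_1 ≈ 5.63193e+08

The integral term ∫_9^23 x^6 dx = 4.85720e+08.
Endpoint term: (f(9) + f(23))/2 = (531441 + 1.48036e+08)/2 = 7.42837e+07.
Running total after boundary: 5.60004e+08.
Correction k=1: B_{2}/2! · (f^{(1)}(23) − f^{(1)}(9)) = 1/12 · (3.86181e+07 − 354294) = 3.18865e+06.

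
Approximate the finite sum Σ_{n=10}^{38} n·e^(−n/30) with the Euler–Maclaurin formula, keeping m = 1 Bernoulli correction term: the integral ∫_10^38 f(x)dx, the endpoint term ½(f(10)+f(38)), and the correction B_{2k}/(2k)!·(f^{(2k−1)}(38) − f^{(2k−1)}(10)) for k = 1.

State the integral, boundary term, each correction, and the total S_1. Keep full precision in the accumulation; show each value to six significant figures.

S_1 ≈ 293.918

The integral term ∫_10^38 x·e^(−x/30) dx = 285.028.
½[f(10) + f(38)] = ½[7.16531 + 10.7072] = 8.93627.
So far: 293.964.
Order-1 term: 1/12 · (-0.0751385 − 0.477688) = -0.0460688.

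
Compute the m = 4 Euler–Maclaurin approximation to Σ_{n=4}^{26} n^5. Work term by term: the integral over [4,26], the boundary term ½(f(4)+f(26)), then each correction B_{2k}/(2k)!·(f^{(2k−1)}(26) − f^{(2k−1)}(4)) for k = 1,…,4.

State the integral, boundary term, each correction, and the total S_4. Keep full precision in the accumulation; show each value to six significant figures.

S_4 ≈ 5.76167e+07

∫_4^26 x^5 dx evaluates to 5.14853e+07.
Endpoint term: (f(4) + f(26))/2 = (1024.00 + 1.18814e+07)/2 = 5.94120e+06.
So far: 5.74265e+07.
k=1: B_{2}/(2)! × [f^{(1)}(26) − f^{(1)}(4)] = 1/12 × (2.28488e+06 − 1280.00) = 190300.
Running total after k=1: 5.76168e+07.
k=2: B_{4}/(4)! × [f^{(3)}(26) − f^{(3)}(4)] = −1/720 × (40560.0 − 960.000) = -55.0000.
Running total after k=2: 5.76167e+07.
k=3: B_{6}/(6)! × [f^{(5)}(26) − f^{(5)}(4)] = 1/30240 × (120.000 − 120.000) = 0.00000.
Running total after k=3: 5.76167e+07.
k=4: B_{8}/(8)! × [f^{(7)}(26) − f^{(7)}(4)] = −1/1209600 × (0.00000 − 0.00000) = 0.00000.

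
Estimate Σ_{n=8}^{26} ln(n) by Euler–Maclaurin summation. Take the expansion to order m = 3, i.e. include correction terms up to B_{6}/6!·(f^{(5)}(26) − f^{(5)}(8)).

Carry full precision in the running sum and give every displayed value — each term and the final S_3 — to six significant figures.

The integral term ∫_8^26 ln(x) dx = 50.0750.
Endpoint term: (f(8) + f(26))/2 = (2.07944 + 3.25810)/2 = 2.66877.
So far: 52.7437.
k=1: B_{2}/(2)! × [f^{(1)}(26) − f^{(1)}(8)] = 1/12 × (0.0384615 − 0.125000) = -0.00721154.
Partial sum through k=1: 52.7365.
k=2: B_{4}/(4)! × [f^{(3)}(26) − f^{(3)}(8)] = −1/720 × (0.000113792 − 0.00390625) = 5.26730e-06.
Partial sum through k=2: 52.7365.
k=3: B_{6}/(6)! × [f^{(5)}(26) − f^{(5)}(8)] = 1/30240 × (2.01997e-06 − 0.000732422) = -2.41535e-08.

S_3 ≈ 52.7365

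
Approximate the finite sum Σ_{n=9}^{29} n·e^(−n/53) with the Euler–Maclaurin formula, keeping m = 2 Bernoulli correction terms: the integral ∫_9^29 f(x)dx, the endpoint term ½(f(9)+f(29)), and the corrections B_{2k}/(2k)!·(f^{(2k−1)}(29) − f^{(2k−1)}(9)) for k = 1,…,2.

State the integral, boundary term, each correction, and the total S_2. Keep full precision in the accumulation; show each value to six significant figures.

∫_9^29 x·e^(−x/53) dx evaluates to 258.275.
½[f(9) + f(29)] = ½[7.59442 + 16.7790] = 12.1867.
So far: 270.462.
k=1: B_{2}/(2)! × [f^{(1)}(29) − f^{(1)}(9)] = 1/12 × (0.262001 − 0.700533) = -0.0365444.
Partial sum through k=1: 270.425.
k=2: B_{4}/(4)! × [f^{(3)}(29) − f^{(3)}(9)] = −1/720 × (0.000505223 − 0.000850189) = 4.79120e-07.

S_2 ≈ 270.425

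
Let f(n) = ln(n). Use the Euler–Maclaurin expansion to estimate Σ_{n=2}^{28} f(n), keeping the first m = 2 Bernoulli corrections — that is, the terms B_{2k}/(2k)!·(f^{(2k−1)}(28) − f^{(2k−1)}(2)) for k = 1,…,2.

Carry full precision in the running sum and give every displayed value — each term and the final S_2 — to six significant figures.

∫_2^28 ln(x) dx evaluates to 65.9154.
½[f(2) + f(28)] = ½[0.693147 + 3.33220] = 2.01268.
Running total after boundary: 67.9281.
Order-1 term: 1/12 · (0.0357143 − 0.500000) = -0.0386905.
Partial sum through k=1: 67.8894.
Order-2 term: −1/720 · (9.11079e-05 − 0.250000) = 0.000347096.

S_2 ≈ 67.8898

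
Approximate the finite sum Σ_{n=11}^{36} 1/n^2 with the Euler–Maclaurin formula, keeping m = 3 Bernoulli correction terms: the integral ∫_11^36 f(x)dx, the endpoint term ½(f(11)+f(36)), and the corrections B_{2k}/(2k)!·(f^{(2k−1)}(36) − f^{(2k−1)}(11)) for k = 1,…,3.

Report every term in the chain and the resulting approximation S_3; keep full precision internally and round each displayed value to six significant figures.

Integral: ∫_11^36 1/x^2 dx = 0.0631313.
Endpoint term: (f(11) + f(36))/2 = (0.00826446 + 0.000771605)/2 = 0.00451803.
Running total after boundary: 0.0676493.
Correction k=1: B_{2}/2! · (f^{(1)}(36) − f^{(1)}(11)) = 1/12 · (-4.28669e-05 − (-0.00150263)) = 0.000121647.
Partial sum through k=1: 0.0677710.
Correction k=2: B_{4}/4! · (f^{(3)}(36) − f^{(3)}(11)) = −1/720 · (-3.96916e-07 − (-0.000149021)) = -2.06423e-07.
Partial sum through k=2: 0.0677708.
Correction k=3: B_{6}/6! · (f^{(5)}(36) − f^{(5)}(11)) = 1/30240 · (-9.18787e-09 − (-3.69474e-05)) = 1.22150e-09.

S_3 ≈ 0.0677708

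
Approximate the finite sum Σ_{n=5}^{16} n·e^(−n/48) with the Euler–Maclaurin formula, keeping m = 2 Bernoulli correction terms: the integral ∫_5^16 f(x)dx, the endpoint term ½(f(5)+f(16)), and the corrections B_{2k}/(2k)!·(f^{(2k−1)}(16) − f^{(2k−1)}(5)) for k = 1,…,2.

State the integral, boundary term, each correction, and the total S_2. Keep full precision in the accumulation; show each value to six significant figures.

The integral term ∫_5^16 x·e^(−x/48) dx = 91.1509.
½[f(5) + f(16)] = ½[4.50538 + 11.4645] = 7.98494.
Running total after boundary: 99.1358.
Correction k=1: B_{2}/2! · (f^{(1)}(16) − f^{(1)}(5)) = 1/12 · (0.477688 − 0.807213) = -0.0274605.
After k=1: 99.1084.
Correction k=2: B_{4}/4! · (f^{(3)}(16) − f^{(3)}(5)) = −1/720 · (0.000829319 − 0.00113254) = 4.21135e-07.

S_2 ≈ 99.1084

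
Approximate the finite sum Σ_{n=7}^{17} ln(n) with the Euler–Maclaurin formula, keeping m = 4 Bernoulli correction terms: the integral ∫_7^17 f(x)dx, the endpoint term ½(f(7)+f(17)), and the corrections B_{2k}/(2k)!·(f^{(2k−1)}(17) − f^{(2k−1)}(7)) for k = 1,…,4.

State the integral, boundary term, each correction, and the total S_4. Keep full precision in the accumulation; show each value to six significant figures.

S_4 ≈ 26.9258

Integral: ∫_7^17 ln(x) dx = 24.5433.
Boundary: ½(f(7) + f(17)) = ½(1.94591 + 2.83321) = 2.38956.
Running total after boundary: 26.9328.
k=1: B_{2}/(2)! × [f^{(1)}(17) − f^{(1)}(7)] = 1/12 × (0.0588235 − 0.142857) = -0.00700280.
After k=1: 26.9258.
k=2: B_{4}/(4)! × [f^{(3)}(17) − f^{(3)}(7)] = −1/720 × (0.000407083 − 0.00583090) = 7.53308e-06.
After k=2: 26.9258.
k=3: B_{6}/(6)! × [f^{(5)}(17) − f^{(5)}(7)] = 1/30240 × (1.69031e-05 − 0.00142798) = -4.66625e-08.
After k=3: 26.9258.
k=4: B_{8}/(8)! × [f^{(7)}(17) − f^{(7)}(7)] = −1/1209600 × (1.75465e-06 − 0.000874271) = 7.21327e-10.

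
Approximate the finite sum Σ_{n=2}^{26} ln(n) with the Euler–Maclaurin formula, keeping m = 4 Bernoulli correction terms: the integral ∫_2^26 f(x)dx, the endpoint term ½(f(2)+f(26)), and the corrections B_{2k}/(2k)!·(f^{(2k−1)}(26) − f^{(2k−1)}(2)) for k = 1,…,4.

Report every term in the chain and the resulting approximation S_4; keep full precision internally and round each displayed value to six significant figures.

Integral: ∫_2^26 ln(x) dx = 59.3242.
Boundary: ½(f(2) + f(26)) = ½(0.693147 + 3.25810) = 1.97562.
So far: 61.2998.
k=1: B_{2}/(2)! × [f^{(1)}(26) − f^{(1)}(2)] = 1/12 × (0.0384615 − 0.500000) = -0.0384615.
Running total after k=1: 61.2614.
k=2: B_{4}/(4)! × [f^{(3)}(26) − f^{(3)}(2)] = −1/720 × (0.000113792 − 0.250000) = 0.000347064.
Running total after k=2: 61.2617.
k=3: B_{6}/(6)! × [f^{(5)}(26) − f^{(5)}(2)] = 1/30240 × (2.01997e-06 − 0.750000) = -2.48015e-05.
Running total after k=3: 61.2617.
k=4: B_{8}/(8)! × [f^{(7)}(26) − f^{(7)}(2)] = −1/1209600 × (8.96436e-08 − 5.62500) = 4.65030e-06.

S_4 ≈ 61.2617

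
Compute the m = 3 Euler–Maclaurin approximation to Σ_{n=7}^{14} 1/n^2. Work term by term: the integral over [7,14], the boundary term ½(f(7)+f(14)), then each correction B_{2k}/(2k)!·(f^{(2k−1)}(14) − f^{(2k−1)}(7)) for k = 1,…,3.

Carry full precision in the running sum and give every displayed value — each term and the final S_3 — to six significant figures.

∫_7^14 1/x^2 dx evaluates to 0.0714286.
½[f(7) + f(14)] = ½[0.0204082 + 0.00510204] = 0.0127551.
Running total after boundary: 0.0841837.
Correction k=1: B_{2}/2! · (f^{(1)}(14) − f^{(1)}(7)) = 1/12 · (-0.000728863 − (-0.00583090)) = 0.000425170.
After k=1: 0.0846088.
Correction k=2: B_{4}/4! · (f^{(3)}(14) − f^{(3)}(7)) = −1/720 · (-4.46243e-05 − (-0.00142798)) = -1.92132e-06.
After k=2: 0.0846069.
Correction k=3: B_{6}/6! · (f^{(5)}(14) − f^{(5)}(7)) = 1/30240 · (-6.83024e-06 − (-0.000874271)) = 2.86852e-08.

S_3 ≈ 0.0846070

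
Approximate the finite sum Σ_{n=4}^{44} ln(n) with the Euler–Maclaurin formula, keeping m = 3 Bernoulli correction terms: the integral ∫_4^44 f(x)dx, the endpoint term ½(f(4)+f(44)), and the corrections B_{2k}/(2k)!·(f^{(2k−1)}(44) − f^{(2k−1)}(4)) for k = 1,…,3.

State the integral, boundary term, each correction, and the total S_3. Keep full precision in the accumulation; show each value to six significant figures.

∫_4^44 ln(x) dx evaluates to 120.959.
Boundary: ½(f(4) + f(44)) = ½(1.38629 + 3.78419) = 2.58524.
Integral + boundary = 123.544.
Order-1 term: 1/12 · (0.0227273 − 0.250000) = -0.0189394.
Running total after k=1: 123.525.
Order-2 term: −1/720 · (2.34786e-05 − 0.0312500) = 4.33702e-05.
Running total after k=2: 123.526.
Order-3 term: 1/30240 · (1.45528e-07 − 0.0234375) = -7.75045e-07.

S_3 ≈ 123.526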